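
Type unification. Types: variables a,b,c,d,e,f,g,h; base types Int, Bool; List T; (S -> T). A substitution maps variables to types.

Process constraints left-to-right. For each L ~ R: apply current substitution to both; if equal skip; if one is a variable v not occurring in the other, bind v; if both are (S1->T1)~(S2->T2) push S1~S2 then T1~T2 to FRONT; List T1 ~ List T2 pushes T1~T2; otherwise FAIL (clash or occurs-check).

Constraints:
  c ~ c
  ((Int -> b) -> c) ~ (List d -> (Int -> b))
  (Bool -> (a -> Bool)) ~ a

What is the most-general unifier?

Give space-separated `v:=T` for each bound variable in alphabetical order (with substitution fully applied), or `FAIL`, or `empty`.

step 1: unify c ~ c  [subst: {-} | 2 pending]
  -> identical, skip
step 2: unify ((Int -> b) -> c) ~ (List d -> (Int -> b))  [subst: {-} | 1 pending]
  -> decompose arrow: push (Int -> b)~List d, c~(Int -> b)
step 3: unify (Int -> b) ~ List d  [subst: {-} | 2 pending]
  clash: (Int -> b) vs List d

Answer: FAIL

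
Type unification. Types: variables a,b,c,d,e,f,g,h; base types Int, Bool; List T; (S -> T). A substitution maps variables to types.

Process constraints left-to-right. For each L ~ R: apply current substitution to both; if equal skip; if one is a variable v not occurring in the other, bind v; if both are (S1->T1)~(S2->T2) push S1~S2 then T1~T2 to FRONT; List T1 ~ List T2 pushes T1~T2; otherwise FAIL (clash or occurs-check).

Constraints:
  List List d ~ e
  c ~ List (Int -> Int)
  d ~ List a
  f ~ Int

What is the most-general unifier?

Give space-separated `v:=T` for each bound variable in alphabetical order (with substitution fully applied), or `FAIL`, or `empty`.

Answer: c:=List (Int -> Int) d:=List a e:=List List List a f:=Int

Derivation:
step 1: unify List List d ~ e  [subst: {-} | 3 pending]
  bind e := List List d
step 2: unify c ~ List (Int -> Int)  [subst: {e:=List List d} | 2 pending]
  bind c := List (Int -> Int)
step 3: unify d ~ List a  [subst: {e:=List List d, c:=List (Int -> Int)} | 1 pending]
  bind d := List a
step 4: unify f ~ Int  [subst: {e:=List List d, c:=List (Int -> Int), d:=List a} | 0 pending]
  bind f := Int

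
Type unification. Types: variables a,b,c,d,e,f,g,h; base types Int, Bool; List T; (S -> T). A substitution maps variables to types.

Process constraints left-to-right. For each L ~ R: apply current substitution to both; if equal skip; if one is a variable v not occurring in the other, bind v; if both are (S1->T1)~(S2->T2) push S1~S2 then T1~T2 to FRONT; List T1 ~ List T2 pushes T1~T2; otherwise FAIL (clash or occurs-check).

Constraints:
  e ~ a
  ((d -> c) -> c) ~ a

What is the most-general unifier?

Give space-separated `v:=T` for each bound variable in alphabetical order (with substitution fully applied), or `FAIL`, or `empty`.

Answer: a:=((d -> c) -> c) e:=((d -> c) -> c)

Derivation:
step 1: unify e ~ a  [subst: {-} | 1 pending]
  bind e := a
step 2: unify ((d -> c) -> c) ~ a  [subst: {e:=a} | 0 pending]
  bind a := ((d -> c) -> c)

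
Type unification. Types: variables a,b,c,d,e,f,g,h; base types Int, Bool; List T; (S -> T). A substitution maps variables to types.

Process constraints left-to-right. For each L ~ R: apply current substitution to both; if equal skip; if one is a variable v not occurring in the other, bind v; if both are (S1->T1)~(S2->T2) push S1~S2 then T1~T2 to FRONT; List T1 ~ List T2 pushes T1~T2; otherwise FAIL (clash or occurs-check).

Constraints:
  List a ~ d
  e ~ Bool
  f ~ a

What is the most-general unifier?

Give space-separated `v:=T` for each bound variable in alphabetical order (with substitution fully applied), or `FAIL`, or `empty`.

step 1: unify List a ~ d  [subst: {-} | 2 pending]
  bind d := List a
step 2: unify e ~ Bool  [subst: {d:=List a} | 1 pending]
  bind e := Bool
step 3: unify f ~ a  [subst: {d:=List a, e:=Bool} | 0 pending]
  bind f := a

Answer: d:=List a e:=Bool f:=a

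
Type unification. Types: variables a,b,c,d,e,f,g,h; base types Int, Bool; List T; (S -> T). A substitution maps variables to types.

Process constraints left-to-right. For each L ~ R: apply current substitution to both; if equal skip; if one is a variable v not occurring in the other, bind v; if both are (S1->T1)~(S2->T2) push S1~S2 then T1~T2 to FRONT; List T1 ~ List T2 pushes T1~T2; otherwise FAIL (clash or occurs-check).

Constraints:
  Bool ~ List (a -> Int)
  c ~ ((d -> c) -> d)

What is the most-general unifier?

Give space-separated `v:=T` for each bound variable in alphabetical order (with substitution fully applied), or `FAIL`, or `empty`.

Answer: FAIL

Derivation:
step 1: unify Bool ~ List (a -> Int)  [subst: {-} | 1 pending]
  clash: Bool vs List (a -> Int)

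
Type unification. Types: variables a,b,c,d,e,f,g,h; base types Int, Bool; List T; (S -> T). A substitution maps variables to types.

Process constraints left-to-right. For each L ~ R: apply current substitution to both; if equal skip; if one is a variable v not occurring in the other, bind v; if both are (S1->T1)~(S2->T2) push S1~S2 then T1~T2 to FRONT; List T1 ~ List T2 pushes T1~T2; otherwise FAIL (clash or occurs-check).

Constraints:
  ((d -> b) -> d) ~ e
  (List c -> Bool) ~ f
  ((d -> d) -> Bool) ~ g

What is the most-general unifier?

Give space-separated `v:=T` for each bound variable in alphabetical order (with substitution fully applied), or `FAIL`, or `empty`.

step 1: unify ((d -> b) -> d) ~ e  [subst: {-} | 2 pending]
  bind e := ((d -> b) -> d)
step 2: unify (List c -> Bool) ~ f  [subst: {e:=((d -> b) -> d)} | 1 pending]
  bind f := (List c -> Bool)
step 3: unify ((d -> d) -> Bool) ~ g  [subst: {e:=((d -> b) -> d), f:=(List c -> Bool)} | 0 pending]
  bind g := ((d -> d) -> Bool)

Answer: e:=((d -> b) -> d) f:=(List c -> Bool) g:=((d -> d) -> Bool)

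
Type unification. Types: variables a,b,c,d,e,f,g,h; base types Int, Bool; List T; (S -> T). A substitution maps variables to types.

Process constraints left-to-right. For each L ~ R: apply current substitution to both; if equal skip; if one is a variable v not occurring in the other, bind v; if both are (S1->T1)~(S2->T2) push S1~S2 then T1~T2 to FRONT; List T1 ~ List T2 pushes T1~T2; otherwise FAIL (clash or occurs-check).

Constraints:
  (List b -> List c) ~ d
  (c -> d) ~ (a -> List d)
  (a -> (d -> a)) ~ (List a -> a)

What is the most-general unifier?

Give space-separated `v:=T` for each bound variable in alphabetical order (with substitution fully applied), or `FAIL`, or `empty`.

Answer: FAIL

Derivation:
step 1: unify (List b -> List c) ~ d  [subst: {-} | 2 pending]
  bind d := (List b -> List c)
step 2: unify (c -> (List b -> List c)) ~ (a -> List (List b -> List c))  [subst: {d:=(List b -> List c)} | 1 pending]
  -> decompose arrow: push c~a, (List b -> List c)~List (List b -> List c)
step 3: unify c ~ a  [subst: {d:=(List b -> List c)} | 2 pending]
  bind c := a
step 4: unify (List b -> List a) ~ List (List b -> List a)  [subst: {d:=(List b -> List c), c:=a} | 1 pending]
  clash: (List b -> List a) vs List (List b -> List a)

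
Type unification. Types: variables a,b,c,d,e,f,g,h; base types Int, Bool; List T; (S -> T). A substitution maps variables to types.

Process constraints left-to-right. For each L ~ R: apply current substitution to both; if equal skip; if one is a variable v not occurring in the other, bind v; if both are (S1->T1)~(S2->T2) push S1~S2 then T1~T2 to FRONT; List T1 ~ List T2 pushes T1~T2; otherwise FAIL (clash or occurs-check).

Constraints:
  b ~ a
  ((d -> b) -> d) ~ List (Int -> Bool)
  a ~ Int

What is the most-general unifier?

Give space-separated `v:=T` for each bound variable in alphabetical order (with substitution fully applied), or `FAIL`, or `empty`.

step 1: unify b ~ a  [subst: {-} | 2 pending]
  bind b := a
step 2: unify ((d -> a) -> d) ~ List (Int -> Bool)  [subst: {b:=a} | 1 pending]
  clash: ((d -> a) -> d) vs List (Int -> Bool)

Answer: FAIL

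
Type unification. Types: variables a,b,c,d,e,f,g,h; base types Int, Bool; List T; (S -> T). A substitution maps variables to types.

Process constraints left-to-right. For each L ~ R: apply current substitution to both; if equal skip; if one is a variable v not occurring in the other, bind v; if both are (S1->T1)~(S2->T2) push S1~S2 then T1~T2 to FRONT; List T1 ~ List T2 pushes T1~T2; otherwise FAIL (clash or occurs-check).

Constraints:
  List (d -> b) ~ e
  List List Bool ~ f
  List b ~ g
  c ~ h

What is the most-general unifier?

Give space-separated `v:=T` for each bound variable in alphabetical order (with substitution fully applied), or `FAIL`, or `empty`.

step 1: unify List (d -> b) ~ e  [subst: {-} | 3 pending]
  bind e := List (d -> b)
step 2: unify List List Bool ~ f  [subst: {e:=List (d -> b)} | 2 pending]
  bind f := List List Bool
step 3: unify List b ~ g  [subst: {e:=List (d -> b), f:=List List Bool} | 1 pending]
  bind g := List b
step 4: unify c ~ h  [subst: {e:=List (d -> b), f:=List List Bool, g:=List b} | 0 pending]
  bind c := h

Answer: c:=h e:=List (d -> b) f:=List List Bool g:=List b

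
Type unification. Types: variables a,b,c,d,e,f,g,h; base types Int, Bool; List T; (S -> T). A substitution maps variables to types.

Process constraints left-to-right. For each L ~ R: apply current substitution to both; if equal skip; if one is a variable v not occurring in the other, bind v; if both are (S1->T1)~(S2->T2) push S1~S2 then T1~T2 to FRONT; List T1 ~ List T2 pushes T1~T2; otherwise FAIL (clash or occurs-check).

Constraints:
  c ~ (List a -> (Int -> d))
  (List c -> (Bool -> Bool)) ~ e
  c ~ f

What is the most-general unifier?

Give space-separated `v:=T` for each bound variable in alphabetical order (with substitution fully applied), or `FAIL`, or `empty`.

Answer: c:=(List a -> (Int -> d)) e:=(List (List a -> (Int -> d)) -> (Bool -> Bool)) f:=(List a -> (Int -> d))

Derivation:
step 1: unify c ~ (List a -> (Int -> d))  [subst: {-} | 2 pending]
  bind c := (List a -> (Int -> d))
step 2: unify (List (List a -> (Int -> d)) -> (Bool -> Bool)) ~ e  [subst: {c:=(List a -> (Int -> d))} | 1 pending]
  bind e := (List (List a -> (Int -> d)) -> (Bool -> Bool))
step 3: unify (List a -> (Int -> d)) ~ f  [subst: {c:=(List a -> (Int -> d)), e:=(List (List a -> (Int -> d)) -> (Bool -> Bool))} | 0 pending]
  bind f := (List a -> (Int -> d))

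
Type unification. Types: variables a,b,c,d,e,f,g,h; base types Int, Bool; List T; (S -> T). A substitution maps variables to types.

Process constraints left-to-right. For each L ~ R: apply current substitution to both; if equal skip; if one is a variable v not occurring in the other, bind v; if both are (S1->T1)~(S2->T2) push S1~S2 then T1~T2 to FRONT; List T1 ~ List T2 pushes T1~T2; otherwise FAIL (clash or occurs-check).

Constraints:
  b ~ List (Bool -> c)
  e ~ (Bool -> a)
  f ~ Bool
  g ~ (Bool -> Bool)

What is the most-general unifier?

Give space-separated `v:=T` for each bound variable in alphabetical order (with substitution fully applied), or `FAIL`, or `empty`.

step 1: unify b ~ List (Bool -> c)  [subst: {-} | 3 pending]
  bind b := List (Bool -> c)
step 2: unify e ~ (Bool -> a)  [subst: {b:=List (Bool -> c)} | 2 pending]
  bind e := (Bool -> a)
step 3: unify f ~ Bool  [subst: {b:=List (Bool -> c), e:=(Bool -> a)} | 1 pending]
  bind f := Bool
step 4: unify g ~ (Bool -> Bool)  [subst: {b:=List (Bool -> c), e:=(Bool -> a), f:=Bool} | 0 pending]
  bind g := (Bool -> Bool)

Answer: b:=List (Bool -> c) e:=(Bool -> a) f:=Bool g:=(Bool -> Bool)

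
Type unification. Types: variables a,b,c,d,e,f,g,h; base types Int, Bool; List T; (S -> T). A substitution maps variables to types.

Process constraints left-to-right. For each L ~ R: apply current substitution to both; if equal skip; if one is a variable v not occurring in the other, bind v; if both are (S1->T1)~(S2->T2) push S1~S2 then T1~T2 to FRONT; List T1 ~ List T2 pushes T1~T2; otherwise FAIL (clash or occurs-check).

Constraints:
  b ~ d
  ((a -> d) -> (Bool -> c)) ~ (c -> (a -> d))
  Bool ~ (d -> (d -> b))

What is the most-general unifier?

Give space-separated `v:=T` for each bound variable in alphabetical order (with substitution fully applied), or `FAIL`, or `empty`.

step 1: unify b ~ d  [subst: {-} | 2 pending]
  bind b := d
step 2: unify ((a -> d) -> (Bool -> c)) ~ (c -> (a -> d))  [subst: {b:=d} | 1 pending]
  -> decompose arrow: push (a -> d)~c, (Bool -> c)~(a -> d)
step 3: unify (a -> d) ~ c  [subst: {b:=d} | 2 pending]
  bind c := (a -> d)
step 4: unify (Bool -> (a -> d)) ~ (a -> d)  [subst: {b:=d, c:=(a -> d)} | 1 pending]
  -> decompose arrow: push Bool~a, (a -> d)~d
step 5: unify Bool ~ a  [subst: {b:=d, c:=(a -> d)} | 2 pending]
  bind a := Bool
step 6: unify (Bool -> d) ~ d  [subst: {b:=d, c:=(a -> d), a:=Bool} | 1 pending]
  occurs-check fail

Answer: FAIL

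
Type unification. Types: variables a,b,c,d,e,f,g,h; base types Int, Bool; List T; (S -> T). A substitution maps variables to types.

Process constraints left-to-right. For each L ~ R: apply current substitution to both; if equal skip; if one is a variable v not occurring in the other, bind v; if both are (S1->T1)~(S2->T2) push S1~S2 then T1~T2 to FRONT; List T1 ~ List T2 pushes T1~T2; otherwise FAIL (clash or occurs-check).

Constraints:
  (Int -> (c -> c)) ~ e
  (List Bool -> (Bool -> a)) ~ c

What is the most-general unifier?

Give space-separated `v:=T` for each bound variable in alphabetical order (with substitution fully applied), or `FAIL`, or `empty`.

step 1: unify (Int -> (c -> c)) ~ e  [subst: {-} | 1 pending]
  bind e := (Int -> (c -> c))
step 2: unify (List Bool -> (Bool -> a)) ~ c  [subst: {e:=(Int -> (c -> c))} | 0 pending]
  bind c := (List Bool -> (Bool -> a))

Answer: c:=(List Bool -> (Bool -> a)) e:=(Int -> ((List Bool -> (Bool -> a)) -> (List Bool -> (Bool -> a))))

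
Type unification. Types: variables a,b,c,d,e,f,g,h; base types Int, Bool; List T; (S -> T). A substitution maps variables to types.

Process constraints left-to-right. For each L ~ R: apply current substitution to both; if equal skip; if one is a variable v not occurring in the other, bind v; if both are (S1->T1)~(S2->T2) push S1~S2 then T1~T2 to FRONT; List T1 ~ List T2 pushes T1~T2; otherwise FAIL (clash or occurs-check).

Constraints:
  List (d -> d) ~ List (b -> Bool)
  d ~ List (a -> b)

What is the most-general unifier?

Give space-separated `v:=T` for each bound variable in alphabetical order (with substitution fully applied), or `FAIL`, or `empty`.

step 1: unify List (d -> d) ~ List (b -> Bool)  [subst: {-} | 1 pending]
  -> decompose List: push (d -> d)~(b -> Bool)
step 2: unify (d -> d) ~ (b -> Bool)  [subst: {-} | 1 pending]
  -> decompose arrow: push d~b, d~Bool
step 3: unify d ~ b  [subst: {-} | 2 pending]
  bind d := b
step 4: unify b ~ Bool  [subst: {d:=b} | 1 pending]
  bind b := Bool
step 5: unify Bool ~ List (a -> Bool)  [subst: {d:=b, b:=Bool} | 0 pending]
  clash: Bool vs List (a -> Bool)

Answer: FAIL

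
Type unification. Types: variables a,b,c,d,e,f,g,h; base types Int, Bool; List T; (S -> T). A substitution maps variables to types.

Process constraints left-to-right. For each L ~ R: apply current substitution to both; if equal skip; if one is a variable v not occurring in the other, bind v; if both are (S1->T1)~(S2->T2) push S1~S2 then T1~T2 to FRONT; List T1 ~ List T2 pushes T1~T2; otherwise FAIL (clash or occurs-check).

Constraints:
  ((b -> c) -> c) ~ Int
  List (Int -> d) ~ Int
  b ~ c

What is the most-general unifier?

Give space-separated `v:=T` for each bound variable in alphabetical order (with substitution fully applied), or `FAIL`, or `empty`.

Answer: FAIL

Derivation:
step 1: unify ((b -> c) -> c) ~ Int  [subst: {-} | 2 pending]
  clash: ((b -> c) -> c) vs Int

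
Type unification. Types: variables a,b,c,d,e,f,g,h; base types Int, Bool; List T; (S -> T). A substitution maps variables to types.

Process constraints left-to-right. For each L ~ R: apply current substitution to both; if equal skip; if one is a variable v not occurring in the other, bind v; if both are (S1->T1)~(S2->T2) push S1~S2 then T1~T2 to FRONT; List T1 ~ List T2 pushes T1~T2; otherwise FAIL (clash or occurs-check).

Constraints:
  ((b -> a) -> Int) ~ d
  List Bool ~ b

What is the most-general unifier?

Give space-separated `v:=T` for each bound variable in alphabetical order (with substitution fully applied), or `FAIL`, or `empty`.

Answer: b:=List Bool d:=((List Bool -> a) -> Int)

Derivation:
step 1: unify ((b -> a) -> Int) ~ d  [subst: {-} | 1 pending]
  bind d := ((b -> a) -> Int)
step 2: unify List Bool ~ b  [subst: {d:=((b -> a) -> Int)} | 0 pending]
  bind b := List Bool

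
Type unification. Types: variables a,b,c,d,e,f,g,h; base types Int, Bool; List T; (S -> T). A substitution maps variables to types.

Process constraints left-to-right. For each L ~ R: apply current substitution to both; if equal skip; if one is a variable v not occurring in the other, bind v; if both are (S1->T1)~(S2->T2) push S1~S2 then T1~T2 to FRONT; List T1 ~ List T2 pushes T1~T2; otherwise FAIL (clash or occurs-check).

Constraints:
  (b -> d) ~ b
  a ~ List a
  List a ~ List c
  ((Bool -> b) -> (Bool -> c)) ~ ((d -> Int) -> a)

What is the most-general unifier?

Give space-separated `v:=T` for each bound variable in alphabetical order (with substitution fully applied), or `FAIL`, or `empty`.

step 1: unify (b -> d) ~ b  [subst: {-} | 3 pending]
  occurs-check fail

Answer: FAIL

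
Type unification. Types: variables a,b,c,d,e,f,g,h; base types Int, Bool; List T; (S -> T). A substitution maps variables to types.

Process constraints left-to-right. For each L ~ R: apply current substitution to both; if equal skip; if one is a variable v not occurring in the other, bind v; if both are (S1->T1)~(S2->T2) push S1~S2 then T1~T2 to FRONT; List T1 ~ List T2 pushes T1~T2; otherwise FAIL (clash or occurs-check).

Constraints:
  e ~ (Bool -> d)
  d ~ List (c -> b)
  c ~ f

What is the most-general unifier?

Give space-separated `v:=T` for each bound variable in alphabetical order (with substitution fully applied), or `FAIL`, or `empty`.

Answer: c:=f d:=List (f -> b) e:=(Bool -> List (f -> b))

Derivation:
step 1: unify e ~ (Bool -> d)  [subst: {-} | 2 pending]
  bind e := (Bool -> d)
step 2: unify d ~ List (c -> b)  [subst: {e:=(Bool -> d)} | 1 pending]
  bind d := List (c -> b)
step 3: unify c ~ f  [subst: {e:=(Bool -> d), d:=List (c -> b)} | 0 pending]
  bind c := f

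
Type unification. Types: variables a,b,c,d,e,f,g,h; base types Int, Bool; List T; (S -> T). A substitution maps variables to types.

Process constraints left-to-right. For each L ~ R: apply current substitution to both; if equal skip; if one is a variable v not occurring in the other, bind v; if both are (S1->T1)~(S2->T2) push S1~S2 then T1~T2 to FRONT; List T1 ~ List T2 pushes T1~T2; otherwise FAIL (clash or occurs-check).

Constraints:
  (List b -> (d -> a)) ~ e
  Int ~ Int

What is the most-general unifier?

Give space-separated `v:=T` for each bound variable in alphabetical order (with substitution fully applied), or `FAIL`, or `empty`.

step 1: unify (List b -> (d -> a)) ~ e  [subst: {-} | 1 pending]
  bind e := (List b -> (d -> a))
step 2: unify Int ~ Int  [subst: {e:=(List b -> (d -> a))} | 0 pending]
  -> identical, skip

Answer: e:=(List b -> (d -> a))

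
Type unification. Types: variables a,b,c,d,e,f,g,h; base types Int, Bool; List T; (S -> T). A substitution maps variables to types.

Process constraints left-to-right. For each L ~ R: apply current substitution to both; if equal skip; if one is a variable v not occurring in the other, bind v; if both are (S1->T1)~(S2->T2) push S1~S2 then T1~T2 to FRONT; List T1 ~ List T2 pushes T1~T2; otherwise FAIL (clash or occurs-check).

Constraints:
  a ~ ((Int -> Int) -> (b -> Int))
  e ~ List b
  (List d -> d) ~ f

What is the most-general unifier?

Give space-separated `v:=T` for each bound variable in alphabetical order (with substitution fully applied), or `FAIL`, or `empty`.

Answer: a:=((Int -> Int) -> (b -> Int)) e:=List b f:=(List d -> d)

Derivation:
step 1: unify a ~ ((Int -> Int) -> (b -> Int))  [subst: {-} | 2 pending]
  bind a := ((Int -> Int) -> (b -> Int))
step 2: unify e ~ List b  [subst: {a:=((Int -> Int) -> (b -> Int))} | 1 pending]
  bind e := List b
step 3: unify (List d -> d) ~ f  [subst: {a:=((Int -> Int) -> (b -> Int)), e:=List b} | 0 pending]
  bind f := (List d -> d)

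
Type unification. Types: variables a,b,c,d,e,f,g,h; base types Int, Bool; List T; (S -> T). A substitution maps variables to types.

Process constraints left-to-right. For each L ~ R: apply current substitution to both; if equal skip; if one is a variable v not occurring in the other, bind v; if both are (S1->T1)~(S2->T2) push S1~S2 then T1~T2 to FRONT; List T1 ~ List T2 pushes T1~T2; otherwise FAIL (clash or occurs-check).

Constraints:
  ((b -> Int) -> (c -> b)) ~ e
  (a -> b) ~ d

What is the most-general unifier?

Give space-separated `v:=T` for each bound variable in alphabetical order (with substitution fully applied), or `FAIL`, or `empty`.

Answer: d:=(a -> b) e:=((b -> Int) -> (c -> b))

Derivation:
step 1: unify ((b -> Int) -> (c -> b)) ~ e  [subst: {-} | 1 pending]
  bind e := ((b -> Int) -> (c -> b))
step 2: unify (a -> b) ~ d  [subst: {e:=((b -> Int) -> (c -> b))} | 0 pending]
  bind d := (a -> b)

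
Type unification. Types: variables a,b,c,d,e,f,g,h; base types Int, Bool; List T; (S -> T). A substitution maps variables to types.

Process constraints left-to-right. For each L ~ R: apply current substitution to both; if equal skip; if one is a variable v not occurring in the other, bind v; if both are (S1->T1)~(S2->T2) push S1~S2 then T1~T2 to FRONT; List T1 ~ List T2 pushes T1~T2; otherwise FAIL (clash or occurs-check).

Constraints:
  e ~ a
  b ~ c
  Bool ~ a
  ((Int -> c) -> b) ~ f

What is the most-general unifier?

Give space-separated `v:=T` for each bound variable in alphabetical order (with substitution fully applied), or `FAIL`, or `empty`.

step 1: unify e ~ a  [subst: {-} | 3 pending]
  bind e := a
step 2: unify b ~ c  [subst: {e:=a} | 2 pending]
  bind b := c
step 3: unify Bool ~ a  [subst: {e:=a, b:=c} | 1 pending]
  bind a := Bool
step 4: unify ((Int -> c) -> c) ~ f  [subst: {e:=a, b:=c, a:=Bool} | 0 pending]
  bind f := ((Int -> c) -> c)

Answer: a:=Bool b:=c e:=Bool f:=((Int -> c) -> c)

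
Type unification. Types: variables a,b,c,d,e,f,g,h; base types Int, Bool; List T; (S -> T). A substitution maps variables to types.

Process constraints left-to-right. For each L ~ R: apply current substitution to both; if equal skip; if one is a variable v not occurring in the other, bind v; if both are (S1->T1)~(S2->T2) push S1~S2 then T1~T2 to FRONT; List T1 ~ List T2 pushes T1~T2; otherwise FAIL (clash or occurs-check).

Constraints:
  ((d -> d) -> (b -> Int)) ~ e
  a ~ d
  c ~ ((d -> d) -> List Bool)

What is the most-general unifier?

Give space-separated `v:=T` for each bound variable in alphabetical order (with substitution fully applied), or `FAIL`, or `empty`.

step 1: unify ((d -> d) -> (b -> Int)) ~ e  [subst: {-} | 2 pending]
  bind e := ((d -> d) -> (b -> Int))
step 2: unify a ~ d  [subst: {e:=((d -> d) -> (b -> Int))} | 1 pending]
  bind a := d
step 3: unify c ~ ((d -> d) -> List Bool)  [subst: {e:=((d -> d) -> (b -> Int)), a:=d} | 0 pending]
  bind c := ((d -> d) -> List Bool)

Answer: a:=d c:=((d -> d) -> List Bool) e:=((d -> d) -> (b -> Int))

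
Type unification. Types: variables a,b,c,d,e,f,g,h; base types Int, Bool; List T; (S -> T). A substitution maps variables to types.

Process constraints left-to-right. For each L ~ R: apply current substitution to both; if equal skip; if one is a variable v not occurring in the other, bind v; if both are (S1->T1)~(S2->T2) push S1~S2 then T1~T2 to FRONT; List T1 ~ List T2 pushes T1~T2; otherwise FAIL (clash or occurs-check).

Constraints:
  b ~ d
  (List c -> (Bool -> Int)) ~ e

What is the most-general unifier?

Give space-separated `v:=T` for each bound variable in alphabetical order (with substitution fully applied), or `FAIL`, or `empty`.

Answer: b:=d e:=(List c -> (Bool -> Int))

Derivation:
step 1: unify b ~ d  [subst: {-} | 1 pending]
  bind b := d
step 2: unify (List c -> (Bool -> Int)) ~ e  [subst: {b:=d} | 0 pending]
  bind e := (List c -> (Bool -> Int))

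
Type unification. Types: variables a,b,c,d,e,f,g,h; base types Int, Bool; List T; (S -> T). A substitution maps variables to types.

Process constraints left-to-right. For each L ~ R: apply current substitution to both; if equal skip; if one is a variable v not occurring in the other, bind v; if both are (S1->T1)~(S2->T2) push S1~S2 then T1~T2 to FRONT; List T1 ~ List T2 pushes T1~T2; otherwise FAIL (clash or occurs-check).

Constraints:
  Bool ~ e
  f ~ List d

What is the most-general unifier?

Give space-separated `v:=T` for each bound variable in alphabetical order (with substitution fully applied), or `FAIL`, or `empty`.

step 1: unify Bool ~ e  [subst: {-} | 1 pending]
  bind e := Bool
step 2: unify f ~ List d  [subst: {e:=Bool} | 0 pending]
  bind f := List d

Answer: e:=Bool f:=List d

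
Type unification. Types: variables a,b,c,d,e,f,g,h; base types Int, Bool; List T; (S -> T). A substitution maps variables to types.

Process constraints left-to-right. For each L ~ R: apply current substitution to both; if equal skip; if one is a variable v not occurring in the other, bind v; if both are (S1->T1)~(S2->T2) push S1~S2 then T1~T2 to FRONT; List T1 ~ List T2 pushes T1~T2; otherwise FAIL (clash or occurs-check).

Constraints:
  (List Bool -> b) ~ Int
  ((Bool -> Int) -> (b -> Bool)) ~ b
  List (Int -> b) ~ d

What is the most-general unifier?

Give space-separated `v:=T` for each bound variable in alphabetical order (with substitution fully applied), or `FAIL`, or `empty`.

step 1: unify (List Bool -> b) ~ Int  [subst: {-} | 2 pending]
  clash: (List Bool -> b) vs Int

Answer: FAIL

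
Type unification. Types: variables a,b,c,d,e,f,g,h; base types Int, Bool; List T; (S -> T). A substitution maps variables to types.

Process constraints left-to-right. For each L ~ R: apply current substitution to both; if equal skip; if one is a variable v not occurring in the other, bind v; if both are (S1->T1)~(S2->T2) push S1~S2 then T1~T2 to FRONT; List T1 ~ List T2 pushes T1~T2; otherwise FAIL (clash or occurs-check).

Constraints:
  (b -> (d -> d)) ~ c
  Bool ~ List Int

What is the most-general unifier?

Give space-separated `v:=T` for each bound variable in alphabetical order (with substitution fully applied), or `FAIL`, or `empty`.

Answer: FAIL

Derivation:
step 1: unify (b -> (d -> d)) ~ c  [subst: {-} | 1 pending]
  bind c := (b -> (d -> d))
step 2: unify Bool ~ List Int  [subst: {c:=(b -> (d -> d))} | 0 pending]
  clash: Bool vs List Int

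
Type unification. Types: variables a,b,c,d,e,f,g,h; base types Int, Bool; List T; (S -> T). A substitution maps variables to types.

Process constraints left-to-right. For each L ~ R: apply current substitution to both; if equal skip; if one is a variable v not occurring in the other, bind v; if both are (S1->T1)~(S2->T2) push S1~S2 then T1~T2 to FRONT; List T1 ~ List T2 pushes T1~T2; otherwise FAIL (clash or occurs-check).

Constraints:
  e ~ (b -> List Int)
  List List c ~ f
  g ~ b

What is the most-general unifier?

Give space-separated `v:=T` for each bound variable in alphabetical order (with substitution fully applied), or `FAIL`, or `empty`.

step 1: unify e ~ (b -> List Int)  [subst: {-} | 2 pending]
  bind e := (b -> List Int)
step 2: unify List List c ~ f  [subst: {e:=(b -> List Int)} | 1 pending]
  bind f := List List c
step 3: unify g ~ b  [subst: {e:=(b -> List Int), f:=List List c} | 0 pending]
  bind g := b

Answer: e:=(b -> List Int) f:=List List c g:=b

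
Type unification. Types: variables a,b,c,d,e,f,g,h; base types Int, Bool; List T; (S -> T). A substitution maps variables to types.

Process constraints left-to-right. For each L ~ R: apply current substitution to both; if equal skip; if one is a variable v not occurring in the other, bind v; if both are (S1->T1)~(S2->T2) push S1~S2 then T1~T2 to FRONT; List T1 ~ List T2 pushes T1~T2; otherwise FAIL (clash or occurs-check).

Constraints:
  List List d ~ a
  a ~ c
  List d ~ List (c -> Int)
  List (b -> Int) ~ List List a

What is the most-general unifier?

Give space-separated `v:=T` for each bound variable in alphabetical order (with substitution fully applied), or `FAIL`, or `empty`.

Answer: FAIL

Derivation:
step 1: unify List List d ~ a  [subst: {-} | 3 pending]
  bind a := List List d
step 2: unify List List d ~ c  [subst: {a:=List List d} | 2 pending]
  bind c := List List d
step 3: unify List d ~ List (List List d -> Int)  [subst: {a:=List List d, c:=List List d} | 1 pending]
  -> decompose List: push d~(List List d -> Int)
step 4: unify d ~ (List List d -> Int)  [subst: {a:=List List d, c:=List List d} | 1 pending]
  occurs-check fail: d in (List List d -> Int)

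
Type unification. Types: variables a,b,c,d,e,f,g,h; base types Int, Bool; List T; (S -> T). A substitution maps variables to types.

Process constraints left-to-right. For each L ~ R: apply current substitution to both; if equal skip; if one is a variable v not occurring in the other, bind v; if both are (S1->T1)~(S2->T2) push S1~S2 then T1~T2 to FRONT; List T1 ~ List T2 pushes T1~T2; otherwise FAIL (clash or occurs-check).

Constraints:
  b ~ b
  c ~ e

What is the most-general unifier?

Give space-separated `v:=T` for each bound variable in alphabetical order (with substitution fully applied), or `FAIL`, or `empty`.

Answer: c:=e

Derivation:
step 1: unify b ~ b  [subst: {-} | 1 pending]
  -> identical, skip
step 2: unify c ~ e  [subst: {-} | 0 pending]
  bind c := e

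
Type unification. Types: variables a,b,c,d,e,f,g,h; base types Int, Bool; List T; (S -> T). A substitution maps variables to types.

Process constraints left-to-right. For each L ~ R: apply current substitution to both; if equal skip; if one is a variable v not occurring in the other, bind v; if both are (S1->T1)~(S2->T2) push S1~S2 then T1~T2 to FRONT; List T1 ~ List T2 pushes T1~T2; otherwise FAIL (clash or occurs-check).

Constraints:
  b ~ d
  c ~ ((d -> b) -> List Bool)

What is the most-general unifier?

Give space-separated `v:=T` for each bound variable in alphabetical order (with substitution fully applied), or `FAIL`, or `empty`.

Answer: b:=d c:=((d -> d) -> List Bool)

Derivation:
step 1: unify b ~ d  [subst: {-} | 1 pending]
  bind b := d
step 2: unify c ~ ((d -> d) -> List Bool)  [subst: {b:=d} | 0 pending]
  bind c := ((d -> d) -> List Bool)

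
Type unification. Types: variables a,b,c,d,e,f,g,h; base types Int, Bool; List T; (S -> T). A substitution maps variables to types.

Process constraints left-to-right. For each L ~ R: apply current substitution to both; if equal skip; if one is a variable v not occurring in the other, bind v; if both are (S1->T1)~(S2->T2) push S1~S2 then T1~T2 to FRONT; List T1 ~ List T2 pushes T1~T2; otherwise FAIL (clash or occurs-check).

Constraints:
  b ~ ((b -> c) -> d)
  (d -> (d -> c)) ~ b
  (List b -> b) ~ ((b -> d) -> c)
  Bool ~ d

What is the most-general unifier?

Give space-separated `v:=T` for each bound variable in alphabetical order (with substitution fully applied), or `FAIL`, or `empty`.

step 1: unify b ~ ((b -> c) -> d)  [subst: {-} | 3 pending]
  occurs-check fail: b in ((b -> c) -> d)

Answer: FAIL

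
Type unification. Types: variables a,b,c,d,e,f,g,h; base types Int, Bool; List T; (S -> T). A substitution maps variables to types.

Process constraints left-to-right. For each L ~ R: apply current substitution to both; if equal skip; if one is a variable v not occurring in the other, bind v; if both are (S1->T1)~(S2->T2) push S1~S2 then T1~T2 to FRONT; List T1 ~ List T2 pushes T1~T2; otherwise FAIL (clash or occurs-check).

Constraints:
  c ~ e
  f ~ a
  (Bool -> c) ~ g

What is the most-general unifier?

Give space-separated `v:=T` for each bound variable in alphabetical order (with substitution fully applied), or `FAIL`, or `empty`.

Answer: c:=e f:=a g:=(Bool -> e)

Derivation:
step 1: unify c ~ e  [subst: {-} | 2 pending]
  bind c := e
step 2: unify f ~ a  [subst: {c:=e} | 1 pending]
  bind f := a
step 3: unify (Bool -> e) ~ g  [subst: {c:=e, f:=a} | 0 pending]
  bind g := (Bool -> e)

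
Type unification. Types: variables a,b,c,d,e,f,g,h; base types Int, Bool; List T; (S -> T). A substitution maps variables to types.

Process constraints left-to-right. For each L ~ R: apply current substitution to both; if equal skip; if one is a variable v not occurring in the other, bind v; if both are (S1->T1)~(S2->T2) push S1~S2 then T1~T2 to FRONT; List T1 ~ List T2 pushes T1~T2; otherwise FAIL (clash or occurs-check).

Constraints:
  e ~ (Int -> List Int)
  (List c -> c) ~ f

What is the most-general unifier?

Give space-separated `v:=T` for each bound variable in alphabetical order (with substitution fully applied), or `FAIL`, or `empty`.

step 1: unify e ~ (Int -> List Int)  [subst: {-} | 1 pending]
  bind e := (Int -> List Int)
step 2: unify (List c -> c) ~ f  [subst: {e:=(Int -> List Int)} | 0 pending]
  bind f := (List c -> c)

Answer: e:=(Int -> List Int) f:=(List c -> c)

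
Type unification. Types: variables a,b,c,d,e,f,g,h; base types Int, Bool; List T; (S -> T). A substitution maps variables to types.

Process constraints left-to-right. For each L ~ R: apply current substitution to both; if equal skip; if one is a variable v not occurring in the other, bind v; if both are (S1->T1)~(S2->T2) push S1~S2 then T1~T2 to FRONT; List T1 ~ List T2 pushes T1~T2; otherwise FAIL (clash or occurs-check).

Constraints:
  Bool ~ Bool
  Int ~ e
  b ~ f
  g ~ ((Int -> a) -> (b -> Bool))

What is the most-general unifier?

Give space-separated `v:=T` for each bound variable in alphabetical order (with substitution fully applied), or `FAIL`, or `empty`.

step 1: unify Bool ~ Bool  [subst: {-} | 3 pending]
  -> identical, skip
step 2: unify Int ~ e  [subst: {-} | 2 pending]
  bind e := Int
step 3: unify b ~ f  [subst: {e:=Int} | 1 pending]
  bind b := f
step 4: unify g ~ ((Int -> a) -> (f -> Bool))  [subst: {e:=Int, b:=f} | 0 pending]
  bind g := ((Int -> a) -> (f -> Bool))

Answer: b:=f e:=Int g:=((Int -> a) -> (f -> Bool))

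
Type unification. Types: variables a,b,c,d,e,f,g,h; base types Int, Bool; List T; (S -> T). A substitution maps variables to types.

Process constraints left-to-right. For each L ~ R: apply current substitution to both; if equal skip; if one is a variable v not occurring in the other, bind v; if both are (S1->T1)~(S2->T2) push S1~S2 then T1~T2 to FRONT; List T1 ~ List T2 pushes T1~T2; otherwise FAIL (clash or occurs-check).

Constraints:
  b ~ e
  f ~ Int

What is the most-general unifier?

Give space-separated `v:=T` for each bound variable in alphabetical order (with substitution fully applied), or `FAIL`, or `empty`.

step 1: unify b ~ e  [subst: {-} | 1 pending]
  bind b := e
step 2: unify f ~ Int  [subst: {b:=e} | 0 pending]
  bind f := Int

Answer: b:=e f:=Int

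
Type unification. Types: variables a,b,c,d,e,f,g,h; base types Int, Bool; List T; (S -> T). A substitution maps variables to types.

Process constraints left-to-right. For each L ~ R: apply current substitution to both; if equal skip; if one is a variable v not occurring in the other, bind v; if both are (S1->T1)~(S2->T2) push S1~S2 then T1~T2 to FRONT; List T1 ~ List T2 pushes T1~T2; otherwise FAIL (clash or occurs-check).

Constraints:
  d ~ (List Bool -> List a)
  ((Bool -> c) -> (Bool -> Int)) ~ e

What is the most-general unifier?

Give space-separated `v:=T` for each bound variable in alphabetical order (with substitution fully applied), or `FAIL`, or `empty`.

step 1: unify d ~ (List Bool -> List a)  [subst: {-} | 1 pending]
  bind d := (List Bool -> List a)
step 2: unify ((Bool -> c) -> (Bool -> Int)) ~ e  [subst: {d:=(List Bool -> List a)} | 0 pending]
  bind e := ((Bool -> c) -> (Bool -> Int))

Answer: d:=(List Bool -> List a) e:=((Bool -> c) -> (Bool -> Int))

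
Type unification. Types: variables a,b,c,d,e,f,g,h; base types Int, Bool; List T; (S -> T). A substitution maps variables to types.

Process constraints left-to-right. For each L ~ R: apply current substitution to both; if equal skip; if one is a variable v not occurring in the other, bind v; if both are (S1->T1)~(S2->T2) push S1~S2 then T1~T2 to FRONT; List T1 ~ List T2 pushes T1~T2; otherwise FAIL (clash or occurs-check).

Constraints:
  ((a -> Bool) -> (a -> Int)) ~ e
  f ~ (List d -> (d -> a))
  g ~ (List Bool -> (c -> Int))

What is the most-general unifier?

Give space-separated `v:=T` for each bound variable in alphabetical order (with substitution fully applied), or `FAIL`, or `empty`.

step 1: unify ((a -> Bool) -> (a -> Int)) ~ e  [subst: {-} | 2 pending]
  bind e := ((a -> Bool) -> (a -> Int))
step 2: unify f ~ (List d -> (d -> a))  [subst: {e:=((a -> Bool) -> (a -> Int))} | 1 pending]
  bind f := (List d -> (d -> a))
step 3: unify g ~ (List Bool -> (c -> Int))  [subst: {e:=((a -> Bool) -> (a -> Int)), f:=(List d -> (d -> a))} | 0 pending]
  bind g := (List Bool -> (c -> Int))

Answer: e:=((a -> Bool) -> (a -> Int)) f:=(List d -> (d -> a)) g:=(List Bool -> (c -> Int))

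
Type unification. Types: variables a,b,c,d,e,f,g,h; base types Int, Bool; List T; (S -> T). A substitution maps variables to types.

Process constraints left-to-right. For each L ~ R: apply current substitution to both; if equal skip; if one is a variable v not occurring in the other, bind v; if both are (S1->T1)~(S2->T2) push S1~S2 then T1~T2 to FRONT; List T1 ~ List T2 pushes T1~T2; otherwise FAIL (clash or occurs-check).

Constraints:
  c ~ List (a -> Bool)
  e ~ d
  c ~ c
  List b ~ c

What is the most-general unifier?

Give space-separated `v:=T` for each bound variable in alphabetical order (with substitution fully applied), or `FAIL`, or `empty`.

step 1: unify c ~ List (a -> Bool)  [subst: {-} | 3 pending]
  bind c := List (a -> Bool)
step 2: unify e ~ d  [subst: {c:=List (a -> Bool)} | 2 pending]
  bind e := d
step 3: unify List (a -> Bool) ~ List (a -> Bool)  [subst: {c:=List (a -> Bool), e:=d} | 1 pending]
  -> identical, skip
step 4: unify List b ~ List (a -> Bool)  [subst: {c:=List (a -> Bool), e:=d} | 0 pending]
  -> decompose List: push b~(a -> Bool)
step 5: unify b ~ (a -> Bool)  [subst: {c:=List (a -> Bool), e:=d} | 0 pending]
  bind b := (a -> Bool)

Answer: b:=(a -> Bool) c:=List (a -> Bool) e:=d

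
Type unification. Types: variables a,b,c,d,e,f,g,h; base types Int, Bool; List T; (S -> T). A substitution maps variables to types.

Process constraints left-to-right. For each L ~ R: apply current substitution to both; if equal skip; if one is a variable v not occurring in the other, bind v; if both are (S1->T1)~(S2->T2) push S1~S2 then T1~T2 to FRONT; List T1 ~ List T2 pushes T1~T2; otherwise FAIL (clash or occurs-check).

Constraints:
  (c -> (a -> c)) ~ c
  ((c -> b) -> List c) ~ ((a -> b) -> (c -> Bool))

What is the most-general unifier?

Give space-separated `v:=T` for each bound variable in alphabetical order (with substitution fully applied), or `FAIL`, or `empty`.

Answer: FAIL

Derivation:
step 1: unify (c -> (a -> c)) ~ c  [subst: {-} | 1 pending]
  occurs-check fail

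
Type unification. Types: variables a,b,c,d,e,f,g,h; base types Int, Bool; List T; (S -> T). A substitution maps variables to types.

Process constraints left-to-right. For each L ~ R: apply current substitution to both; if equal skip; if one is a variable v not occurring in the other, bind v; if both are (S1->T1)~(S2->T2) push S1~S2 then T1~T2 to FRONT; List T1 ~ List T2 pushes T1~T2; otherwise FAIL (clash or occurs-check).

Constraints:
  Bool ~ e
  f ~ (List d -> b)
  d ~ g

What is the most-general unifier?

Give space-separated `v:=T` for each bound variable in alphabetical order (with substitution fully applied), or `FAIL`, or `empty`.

Answer: d:=g e:=Bool f:=(List g -> b)

Derivation:
step 1: unify Bool ~ e  [subst: {-} | 2 pending]
  bind e := Bool
step 2: unify f ~ (List d -> b)  [subst: {e:=Bool} | 1 pending]
  bind f := (List d -> b)
step 3: unify d ~ g  [subst: {e:=Bool, f:=(List d -> b)} | 0 pending]
  bind d := g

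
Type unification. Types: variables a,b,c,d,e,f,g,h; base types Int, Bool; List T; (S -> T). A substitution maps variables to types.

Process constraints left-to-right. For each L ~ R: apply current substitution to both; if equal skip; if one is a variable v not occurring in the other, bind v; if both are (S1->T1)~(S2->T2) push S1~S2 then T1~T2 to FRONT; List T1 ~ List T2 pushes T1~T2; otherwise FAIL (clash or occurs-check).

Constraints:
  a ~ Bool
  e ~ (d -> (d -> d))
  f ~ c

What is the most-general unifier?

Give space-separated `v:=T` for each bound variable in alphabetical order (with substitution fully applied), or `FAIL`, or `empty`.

step 1: unify a ~ Bool  [subst: {-} | 2 pending]
  bind a := Bool
step 2: unify e ~ (d -> (d -> d))  [subst: {a:=Bool} | 1 pending]
  bind e := (d -> (d -> d))
step 3: unify f ~ c  [subst: {a:=Bool, e:=(d -> (d -> d))} | 0 pending]
  bind f := c

Answer: a:=Bool e:=(d -> (d -> d)) f:=c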